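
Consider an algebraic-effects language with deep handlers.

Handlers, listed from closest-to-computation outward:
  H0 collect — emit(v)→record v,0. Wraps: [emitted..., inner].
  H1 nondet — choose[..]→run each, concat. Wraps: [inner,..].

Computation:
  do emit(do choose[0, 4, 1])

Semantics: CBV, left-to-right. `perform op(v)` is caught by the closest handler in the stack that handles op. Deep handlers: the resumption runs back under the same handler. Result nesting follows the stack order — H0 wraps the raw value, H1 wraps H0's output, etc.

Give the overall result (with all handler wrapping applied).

Answer: [[0, 0], [4, 0], [1, 0]]

Working:
choose[0, 4, 1] @ H1
  branch[0] choose=0:
    emit(0) @ H0 ⇒ out+=0
    H0 returns [0, 0]
    H1 returns [[0, 0]]
  branch[1] choose=4:
    emit(4) @ H0 ⇒ out+=4
    H0 returns [4, 0]
    H1 returns [[4, 0]]
  branch[2] choose=1:
    emit(1) @ H0 ⇒ out+=1
    H0 returns [1, 0]
    H1 returns [[1, 0]]
= [[0, 0], [4, 0], [1, 0]]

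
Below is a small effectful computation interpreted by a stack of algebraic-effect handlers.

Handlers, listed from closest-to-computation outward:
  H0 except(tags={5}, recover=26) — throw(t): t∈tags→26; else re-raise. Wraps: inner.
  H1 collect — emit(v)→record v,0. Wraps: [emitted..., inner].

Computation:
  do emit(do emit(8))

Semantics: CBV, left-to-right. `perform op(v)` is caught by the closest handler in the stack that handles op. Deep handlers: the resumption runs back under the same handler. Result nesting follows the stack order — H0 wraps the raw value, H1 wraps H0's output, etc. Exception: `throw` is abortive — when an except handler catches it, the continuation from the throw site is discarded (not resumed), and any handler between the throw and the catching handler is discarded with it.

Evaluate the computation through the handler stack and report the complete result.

Answer: [8, 0, 0]

Evaluation trace:
emit(8) @ H1 ⇒ out+=8
emit(0) @ H1 ⇒ out+=0
H0 returns 0
H1 returns [8, 0, 0]
= [8, 0, 0]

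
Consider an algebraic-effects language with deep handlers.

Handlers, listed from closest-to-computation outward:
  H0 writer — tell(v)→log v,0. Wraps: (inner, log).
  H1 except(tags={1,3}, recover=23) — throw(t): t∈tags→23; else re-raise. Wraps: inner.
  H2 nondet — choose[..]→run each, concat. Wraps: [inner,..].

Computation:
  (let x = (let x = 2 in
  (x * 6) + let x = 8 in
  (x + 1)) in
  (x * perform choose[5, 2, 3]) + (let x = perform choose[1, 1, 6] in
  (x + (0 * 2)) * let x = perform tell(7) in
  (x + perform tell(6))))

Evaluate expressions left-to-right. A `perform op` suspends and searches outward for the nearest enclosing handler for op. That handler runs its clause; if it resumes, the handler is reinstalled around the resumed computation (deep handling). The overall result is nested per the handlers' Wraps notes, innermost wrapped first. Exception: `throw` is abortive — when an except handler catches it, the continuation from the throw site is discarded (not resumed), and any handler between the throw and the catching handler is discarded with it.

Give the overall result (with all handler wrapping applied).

Evaluation trace:
choose[5, 2, 3] @ H2
  branch[0] choose=5:
    choose[1, 1, 6] @ H2
      branch[0] choose=1:
        tell(7) @ H0 ⇒ log+=7
        tell(6) @ H0 ⇒ log+=6
        H0 returns (105, (7, 6))
        H1 returns (105, (7, 6))
        H2 returns [(105, (7, 6))]
      branch[1] choose=1:
        tell(7) @ H0 ⇒ log+=7
        tell(6) @ H0 ⇒ log+=6
        H0 returns (105, (7, 6))
        H1 returns (105, (7, 6))
        H2 returns [(105, (7, 6))]
      branch[2] choose=6:
        tell(7) @ H0 ⇒ log+=7
        tell(6) @ H0 ⇒ log+=6
        H0 returns (105, (7, 6))
        H1 returns (105, (7, 6))
        H2 returns [(105, (7, 6))]
  branch[1] choose=2:
    choose[1, 1, 6] @ H2
      branch[0] choose=1:
        tell(7) @ H0 ⇒ log+=7
        tell(6) @ H0 ⇒ log+=6
        H0 returns (42, (7, 6))
        H1 returns (42, (7, 6))
        H2 returns [(42, (7, 6))]
      branch[1] choose=1:
        tell(7) @ H0 ⇒ log+=7
        tell(6) @ H0 ⇒ log+=6
        H0 returns (42, (7, 6))
        H1 returns (42, (7, 6))
        H2 returns [(42, (7, 6))]
      branch[2] choose=6:
        tell(7) @ H0 ⇒ log+=7
        tell(6) @ H0 ⇒ log+=6
        H0 returns (42, (7, 6))
        H1 returns (42, (7, 6))
        H2 returns [(42, (7, 6))]
  branch[2] choose=3:
    choose[1, 1, 6] @ H2
      branch[0] choose=1:
        tell(7) @ H0 ⇒ log+=7
        tell(6) @ H0 ⇒ log+=6
        H0 returns (63, (7, 6))
        H1 returns (63, (7, 6))
        H2 returns [(63, (7, 6))]
      branch[1] choose=1:
        tell(7) @ H0 ⇒ log+=7
        tell(6) @ H0 ⇒ log+=6
        H0 returns (63, (7, 6))
        H1 returns (63, (7, 6))
        H2 returns [(63, (7, 6))]
      branch[2] choose=6:
        tell(7) @ H0 ⇒ log+=7
        tell(6) @ H0 ⇒ log+=6
        H0 returns (63, (7, 6))
        H1 returns (63, (7, 6))
        H2 returns [(63, (7, 6))]
= [(105, (7, 6)), (105, (7, 6)), (105, (7, 6)), (42, (7, 6)), (42, (7, 6)), (42, (7, 6)), (63, (7, 6)), (63, (7, 6)), (63, (7, 6))]

Answer: [(105, (7, 6)), (105, (7, 6)), (105, (7, 6)), (42, (7, 6)), (42, (7, 6)), (42, (7, 6)), (63, (7, 6)), (63, (7, 6)), (63, (7, 6))]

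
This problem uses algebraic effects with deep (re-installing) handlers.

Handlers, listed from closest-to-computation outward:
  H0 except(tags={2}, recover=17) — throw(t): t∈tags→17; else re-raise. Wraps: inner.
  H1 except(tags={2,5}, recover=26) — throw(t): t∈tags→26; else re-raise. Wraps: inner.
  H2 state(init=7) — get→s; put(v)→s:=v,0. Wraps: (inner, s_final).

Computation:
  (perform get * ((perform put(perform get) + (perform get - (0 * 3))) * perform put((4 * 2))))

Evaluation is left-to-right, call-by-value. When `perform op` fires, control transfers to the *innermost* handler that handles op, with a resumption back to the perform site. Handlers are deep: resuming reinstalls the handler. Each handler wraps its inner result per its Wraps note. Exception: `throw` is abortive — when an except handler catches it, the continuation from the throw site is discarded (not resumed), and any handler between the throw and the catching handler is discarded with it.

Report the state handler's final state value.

Working:
get @ H2 ⇒ 7
get @ H2 ⇒ 7
put(7) @ H2 ⇒ s:=7
get @ H2 ⇒ 7
put(8) @ H2 ⇒ s:=8
H0 returns 0
H1 returns 0
H2 returns (0, 8)
= (0, 8)

Answer: 8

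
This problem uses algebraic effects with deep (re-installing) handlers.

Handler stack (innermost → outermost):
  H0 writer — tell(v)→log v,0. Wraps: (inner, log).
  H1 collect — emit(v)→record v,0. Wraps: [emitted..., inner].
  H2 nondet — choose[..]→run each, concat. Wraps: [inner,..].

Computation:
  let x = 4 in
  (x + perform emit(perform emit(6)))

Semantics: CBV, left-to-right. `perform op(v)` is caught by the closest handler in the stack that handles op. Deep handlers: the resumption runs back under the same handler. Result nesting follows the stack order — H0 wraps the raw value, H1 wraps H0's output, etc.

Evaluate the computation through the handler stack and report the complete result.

Step-by-step:
emit(6) @ H1 ⇒ out+=6
emit(0) @ H1 ⇒ out+=0
H0 returns (4, ())
H1 returns [6, 0, (4, ())]
H2 returns [[6, 0, (4, ())]]
= [[6, 0, (4, ())]]

Answer: [[6, 0, (4, ())]]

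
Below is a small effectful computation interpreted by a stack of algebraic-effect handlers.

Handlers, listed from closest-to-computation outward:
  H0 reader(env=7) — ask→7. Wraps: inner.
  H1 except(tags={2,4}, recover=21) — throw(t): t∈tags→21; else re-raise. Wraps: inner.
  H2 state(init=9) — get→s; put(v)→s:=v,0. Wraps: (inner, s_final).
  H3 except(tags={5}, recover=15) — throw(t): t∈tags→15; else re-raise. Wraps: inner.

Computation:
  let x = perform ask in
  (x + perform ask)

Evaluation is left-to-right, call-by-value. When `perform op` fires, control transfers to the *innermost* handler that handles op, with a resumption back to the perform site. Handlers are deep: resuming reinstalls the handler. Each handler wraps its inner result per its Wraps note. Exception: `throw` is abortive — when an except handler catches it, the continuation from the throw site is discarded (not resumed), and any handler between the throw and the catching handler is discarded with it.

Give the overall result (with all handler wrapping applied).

Step-by-step:
ask @ H0 ⇒ 7
ask @ H0 ⇒ 7
H0 returns 14
H1 returns 14
H2 returns (14, 9)
H3 returns (14, 9)
= (14, 9)

Answer: (14, 9)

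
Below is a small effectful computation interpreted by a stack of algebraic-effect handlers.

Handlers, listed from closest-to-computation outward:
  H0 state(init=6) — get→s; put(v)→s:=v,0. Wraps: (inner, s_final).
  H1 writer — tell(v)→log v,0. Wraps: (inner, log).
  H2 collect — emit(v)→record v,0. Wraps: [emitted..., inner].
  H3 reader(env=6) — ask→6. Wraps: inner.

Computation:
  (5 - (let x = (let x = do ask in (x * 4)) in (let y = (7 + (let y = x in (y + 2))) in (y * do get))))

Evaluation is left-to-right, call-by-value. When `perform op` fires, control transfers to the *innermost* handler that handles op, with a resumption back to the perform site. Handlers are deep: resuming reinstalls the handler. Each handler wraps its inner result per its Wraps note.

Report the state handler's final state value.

Working:
ask @ H3 ⇒ 6
get @ H0 ⇒ 6
H0 returns (-193, 6)
H1 returns ((-193, 6), ())
H2 returns [((-193, 6), ())]
H3 returns [((-193, 6), ())]
= [((-193, 6), ())]

Answer: 6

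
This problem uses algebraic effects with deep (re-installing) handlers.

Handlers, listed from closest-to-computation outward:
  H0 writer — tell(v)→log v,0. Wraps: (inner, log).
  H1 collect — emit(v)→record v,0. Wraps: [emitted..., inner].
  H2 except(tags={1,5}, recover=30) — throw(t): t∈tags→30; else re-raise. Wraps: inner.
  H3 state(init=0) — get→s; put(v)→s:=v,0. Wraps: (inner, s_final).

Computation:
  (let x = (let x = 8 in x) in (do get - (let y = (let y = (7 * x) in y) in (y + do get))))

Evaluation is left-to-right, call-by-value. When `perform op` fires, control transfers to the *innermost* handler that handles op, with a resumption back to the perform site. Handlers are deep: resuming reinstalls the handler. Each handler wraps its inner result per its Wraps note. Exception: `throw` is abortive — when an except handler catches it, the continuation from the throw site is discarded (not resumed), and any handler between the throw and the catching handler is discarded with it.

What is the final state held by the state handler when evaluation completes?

Answer: 0

Evaluation trace:
get @ H3 ⇒ 0
get @ H3 ⇒ 0
H0 returns (-56, ())
H1 returns [(-56, ())]
H2 returns [(-56, ())]
H3 returns ([(-56, ())], 0)
= ([(-56, ())], 0)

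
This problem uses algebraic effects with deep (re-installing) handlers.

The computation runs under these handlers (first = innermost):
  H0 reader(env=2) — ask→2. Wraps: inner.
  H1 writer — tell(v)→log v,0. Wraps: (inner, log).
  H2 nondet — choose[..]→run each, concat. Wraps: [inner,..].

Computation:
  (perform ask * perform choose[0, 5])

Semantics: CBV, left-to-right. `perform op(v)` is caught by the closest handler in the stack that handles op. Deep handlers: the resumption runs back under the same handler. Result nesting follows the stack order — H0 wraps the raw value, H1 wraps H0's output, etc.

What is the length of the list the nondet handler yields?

Evaluation trace:
ask @ H0 ⇒ 2
choose[0, 5] @ H2
  branch[0] choose=0:
    H0 returns 0
    H1 returns (0, ())
    H2 returns [(0, ())]
  branch[1] choose=5:
    H0 returns 10
    H1 returns (10, ())
    H2 returns [(10, ())]
= [(0, ()), (10, ())]

Answer: 2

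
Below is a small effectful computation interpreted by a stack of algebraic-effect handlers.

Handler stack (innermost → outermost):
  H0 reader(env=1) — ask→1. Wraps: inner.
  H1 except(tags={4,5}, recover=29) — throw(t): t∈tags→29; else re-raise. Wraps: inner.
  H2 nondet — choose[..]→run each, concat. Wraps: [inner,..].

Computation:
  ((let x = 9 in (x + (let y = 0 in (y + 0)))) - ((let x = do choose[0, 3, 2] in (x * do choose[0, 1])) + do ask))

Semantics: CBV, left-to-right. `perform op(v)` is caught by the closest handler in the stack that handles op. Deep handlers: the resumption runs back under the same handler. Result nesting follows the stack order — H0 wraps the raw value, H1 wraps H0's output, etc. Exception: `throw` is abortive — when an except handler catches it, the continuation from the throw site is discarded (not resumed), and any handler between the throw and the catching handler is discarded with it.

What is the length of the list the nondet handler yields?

Step-by-step:
choose[0, 3, 2] @ H2
  branch[0] choose=0:
    choose[0, 1] @ H2
      branch[0] choose=0:
        ask @ H0 ⇒ 1
        H0 returns 8
        H1 returns 8
        H2 returns [8]
      branch[1] choose=1:
        ask @ H0 ⇒ 1
        H0 returns 8
        H1 returns 8
        H2 returns [8]
  branch[1] choose=3:
    choose[0, 1] @ H2
      branch[0] choose=0:
        ask @ H0 ⇒ 1
        H0 returns 8
        H1 returns 8
        H2 returns [8]
      branch[1] choose=1:
        ask @ H0 ⇒ 1
        H0 returns 5
        H1 returns 5
        H2 returns [5]
  branch[2] choose=2:
    choose[0, 1] @ H2
      branch[0] choose=0:
        ask @ H0 ⇒ 1
        H0 returns 8
        H1 returns 8
        H2 returns [8]
      branch[1] choose=1:
        ask @ H0 ⇒ 1
        H0 returns 6
        H1 returns 6
        H2 returns [6]
= [8, 8, 8, 5, 8, 6]

Answer: 6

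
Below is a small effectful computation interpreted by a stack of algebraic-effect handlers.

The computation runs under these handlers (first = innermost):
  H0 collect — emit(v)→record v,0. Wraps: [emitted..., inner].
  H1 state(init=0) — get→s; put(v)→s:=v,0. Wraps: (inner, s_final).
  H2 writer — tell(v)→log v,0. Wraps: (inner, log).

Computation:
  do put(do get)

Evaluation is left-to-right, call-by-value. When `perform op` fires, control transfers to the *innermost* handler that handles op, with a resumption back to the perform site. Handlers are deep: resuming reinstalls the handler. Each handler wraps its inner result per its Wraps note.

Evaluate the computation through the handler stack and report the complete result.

Evaluation trace:
get @ H1 ⇒ 0
put(0) @ H1 ⇒ s:=0
H0 returns [0]
H1 returns ([0], 0)
H2 returns (([0], 0), ())
= (([0], 0), ())

Answer: (([0], 0), ())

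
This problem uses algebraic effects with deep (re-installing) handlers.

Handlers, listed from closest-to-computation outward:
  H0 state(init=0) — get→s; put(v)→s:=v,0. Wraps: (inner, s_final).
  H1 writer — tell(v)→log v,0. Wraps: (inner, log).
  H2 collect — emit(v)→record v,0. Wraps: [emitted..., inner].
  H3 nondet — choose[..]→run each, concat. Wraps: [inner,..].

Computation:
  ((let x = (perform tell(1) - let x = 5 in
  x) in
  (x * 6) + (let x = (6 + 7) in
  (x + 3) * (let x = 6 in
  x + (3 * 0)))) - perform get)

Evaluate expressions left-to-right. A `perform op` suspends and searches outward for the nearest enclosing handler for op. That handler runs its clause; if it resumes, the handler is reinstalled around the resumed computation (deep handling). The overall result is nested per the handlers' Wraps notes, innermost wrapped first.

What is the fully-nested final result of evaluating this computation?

Answer: [[((66, 0), (1))]]

Working:
tell(1) @ H1 ⇒ log+=1
get @ H0 ⇒ 0
H0 returns (66, 0)
H1 returns ((66, 0), (1))
H2 returns [((66, 0), (1))]
H3 returns [[((66, 0), (1))]]
= [[((66, 0), (1))]]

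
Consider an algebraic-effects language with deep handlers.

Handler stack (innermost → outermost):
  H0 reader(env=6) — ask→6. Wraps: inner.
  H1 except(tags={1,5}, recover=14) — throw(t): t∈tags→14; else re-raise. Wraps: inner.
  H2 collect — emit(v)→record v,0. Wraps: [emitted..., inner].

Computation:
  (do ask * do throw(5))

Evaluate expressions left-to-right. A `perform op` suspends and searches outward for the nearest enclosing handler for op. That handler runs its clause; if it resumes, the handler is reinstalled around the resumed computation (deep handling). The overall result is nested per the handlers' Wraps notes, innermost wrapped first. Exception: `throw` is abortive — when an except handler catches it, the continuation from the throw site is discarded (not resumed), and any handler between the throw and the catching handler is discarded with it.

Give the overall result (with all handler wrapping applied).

Answer: [14]

Working:
ask @ H0 ⇒ 6
throw(5) @ H1 caught ⇒ 14
H2 returns [14]
= [14]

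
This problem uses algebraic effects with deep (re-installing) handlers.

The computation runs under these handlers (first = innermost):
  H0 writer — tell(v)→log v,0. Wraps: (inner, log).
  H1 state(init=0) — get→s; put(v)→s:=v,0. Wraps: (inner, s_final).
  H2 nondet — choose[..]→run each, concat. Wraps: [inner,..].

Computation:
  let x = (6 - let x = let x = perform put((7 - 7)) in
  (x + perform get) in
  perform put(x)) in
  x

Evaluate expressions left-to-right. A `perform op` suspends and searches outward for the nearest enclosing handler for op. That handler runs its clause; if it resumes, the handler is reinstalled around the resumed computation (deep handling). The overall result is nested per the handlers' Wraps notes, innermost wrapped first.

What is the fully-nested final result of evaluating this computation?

Step-by-step:
put(0) @ H1 ⇒ s:=0
get @ H1 ⇒ 0
put(0) @ H1 ⇒ s:=0
H0 returns (6, ())
H1 returns ((6, ()), 0)
H2 returns [((6, ()), 0)]
= [((6, ()), 0)]

Answer: [((6, ()), 0)]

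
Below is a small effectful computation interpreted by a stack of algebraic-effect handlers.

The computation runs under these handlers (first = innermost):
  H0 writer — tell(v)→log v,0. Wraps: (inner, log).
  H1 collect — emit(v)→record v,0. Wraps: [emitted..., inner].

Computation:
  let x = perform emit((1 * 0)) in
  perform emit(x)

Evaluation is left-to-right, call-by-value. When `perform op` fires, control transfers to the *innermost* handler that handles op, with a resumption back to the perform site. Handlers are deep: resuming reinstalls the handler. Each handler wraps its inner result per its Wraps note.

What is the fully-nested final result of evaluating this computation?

Answer: [0, 0, (0, ())]

Working:
emit(0) @ H1 ⇒ out+=0
emit(0) @ H1 ⇒ out+=0
H0 returns (0, ())
H1 returns [0, 0, (0, ())]
= [0, 0, (0, ())]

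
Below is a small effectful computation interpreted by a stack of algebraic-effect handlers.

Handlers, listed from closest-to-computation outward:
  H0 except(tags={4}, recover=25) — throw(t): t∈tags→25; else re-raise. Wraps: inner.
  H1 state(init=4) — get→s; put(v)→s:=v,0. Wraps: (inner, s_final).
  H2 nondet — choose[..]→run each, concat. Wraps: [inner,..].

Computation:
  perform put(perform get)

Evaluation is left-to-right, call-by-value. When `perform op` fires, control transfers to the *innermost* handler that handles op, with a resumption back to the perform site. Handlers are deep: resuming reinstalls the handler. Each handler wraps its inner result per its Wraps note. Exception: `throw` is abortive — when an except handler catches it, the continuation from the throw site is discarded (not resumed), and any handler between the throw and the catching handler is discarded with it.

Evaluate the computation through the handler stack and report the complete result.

Answer: [(0, 4)]

Evaluation trace:
get @ H1 ⇒ 4
put(4) @ H1 ⇒ s:=4
H0 returns 0
H1 returns (0, 4)
H2 returns [(0, 4)]
= [(0, 4)]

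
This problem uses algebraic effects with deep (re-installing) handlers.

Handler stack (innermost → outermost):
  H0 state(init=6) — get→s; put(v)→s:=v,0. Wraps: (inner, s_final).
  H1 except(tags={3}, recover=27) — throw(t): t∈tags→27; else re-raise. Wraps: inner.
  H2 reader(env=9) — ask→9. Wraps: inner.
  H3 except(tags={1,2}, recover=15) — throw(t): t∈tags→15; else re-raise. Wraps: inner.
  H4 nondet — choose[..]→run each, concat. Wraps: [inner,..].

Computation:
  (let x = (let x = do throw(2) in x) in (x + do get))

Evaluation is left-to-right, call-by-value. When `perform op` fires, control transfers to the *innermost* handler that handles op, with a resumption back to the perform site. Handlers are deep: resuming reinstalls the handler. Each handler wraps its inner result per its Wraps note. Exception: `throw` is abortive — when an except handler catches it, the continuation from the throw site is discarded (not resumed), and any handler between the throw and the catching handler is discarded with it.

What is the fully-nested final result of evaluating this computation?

Answer: [15]

Working:
throw(2) @ H1 re-raised
throw(2) @ H3 caught ⇒ 15
H4 returns [15]
= [15]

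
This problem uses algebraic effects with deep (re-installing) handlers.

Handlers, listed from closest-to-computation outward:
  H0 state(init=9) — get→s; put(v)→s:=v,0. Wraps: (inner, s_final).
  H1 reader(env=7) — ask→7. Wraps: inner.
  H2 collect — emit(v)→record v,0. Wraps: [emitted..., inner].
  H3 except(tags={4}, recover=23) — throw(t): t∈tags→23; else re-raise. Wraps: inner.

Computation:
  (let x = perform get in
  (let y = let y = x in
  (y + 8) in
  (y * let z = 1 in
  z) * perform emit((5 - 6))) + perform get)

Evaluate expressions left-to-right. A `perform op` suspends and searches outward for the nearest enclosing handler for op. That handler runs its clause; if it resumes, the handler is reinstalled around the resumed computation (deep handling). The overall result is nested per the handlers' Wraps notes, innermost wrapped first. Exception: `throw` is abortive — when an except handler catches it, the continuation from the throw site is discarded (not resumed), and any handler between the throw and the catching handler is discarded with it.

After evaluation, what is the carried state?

Working:
get @ H0 ⇒ 9
emit(-1) @ H2 ⇒ out+=-1
get @ H0 ⇒ 9
H0 returns (9, 9)
H1 returns (9, 9)
H2 returns [-1, (9, 9)]
H3 returns [-1, (9, 9)]
= [-1, (9, 9)]

Answer: 9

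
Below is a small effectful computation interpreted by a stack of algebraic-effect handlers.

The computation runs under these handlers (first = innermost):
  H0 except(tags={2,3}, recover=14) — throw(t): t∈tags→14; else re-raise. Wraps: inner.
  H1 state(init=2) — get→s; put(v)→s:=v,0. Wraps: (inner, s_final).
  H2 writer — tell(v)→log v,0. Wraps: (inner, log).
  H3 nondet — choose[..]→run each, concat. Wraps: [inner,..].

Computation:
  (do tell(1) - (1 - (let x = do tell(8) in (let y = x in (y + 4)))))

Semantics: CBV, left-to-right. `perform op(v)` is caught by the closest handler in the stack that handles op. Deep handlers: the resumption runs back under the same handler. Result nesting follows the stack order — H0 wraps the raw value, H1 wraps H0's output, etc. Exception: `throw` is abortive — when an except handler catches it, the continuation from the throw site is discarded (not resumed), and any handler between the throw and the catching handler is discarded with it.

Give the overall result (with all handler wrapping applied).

Answer: [((3, 2), (1, 8))]

Working:
tell(1) @ H2 ⇒ log+=1
tell(8) @ H2 ⇒ log+=8
H0 returns 3
H1 returns (3, 2)
H2 returns ((3, 2), (1, 8))
H3 returns [((3, 2), (1, 8))]
= [((3, 2), (1, 8))]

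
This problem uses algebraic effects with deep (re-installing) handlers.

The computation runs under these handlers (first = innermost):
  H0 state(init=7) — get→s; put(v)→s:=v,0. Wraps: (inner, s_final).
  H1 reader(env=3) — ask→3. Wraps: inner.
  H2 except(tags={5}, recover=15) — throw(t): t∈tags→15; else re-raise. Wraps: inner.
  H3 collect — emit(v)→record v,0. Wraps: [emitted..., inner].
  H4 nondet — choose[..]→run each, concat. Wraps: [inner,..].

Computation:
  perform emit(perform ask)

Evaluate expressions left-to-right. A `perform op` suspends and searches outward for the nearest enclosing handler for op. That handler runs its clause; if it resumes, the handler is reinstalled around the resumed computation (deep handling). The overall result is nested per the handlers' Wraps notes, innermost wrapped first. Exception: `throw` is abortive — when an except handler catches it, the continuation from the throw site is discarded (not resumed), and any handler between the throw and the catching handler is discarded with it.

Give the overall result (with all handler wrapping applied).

Step-by-step:
ask @ H1 ⇒ 3
emit(3) @ H3 ⇒ out+=3
H0 returns (0, 7)
H1 returns (0, 7)
H2 returns (0, 7)
H3 returns [3, (0, 7)]
H4 returns [[3, (0, 7)]]
= [[3, (0, 7)]]

Answer: [[3, (0, 7)]]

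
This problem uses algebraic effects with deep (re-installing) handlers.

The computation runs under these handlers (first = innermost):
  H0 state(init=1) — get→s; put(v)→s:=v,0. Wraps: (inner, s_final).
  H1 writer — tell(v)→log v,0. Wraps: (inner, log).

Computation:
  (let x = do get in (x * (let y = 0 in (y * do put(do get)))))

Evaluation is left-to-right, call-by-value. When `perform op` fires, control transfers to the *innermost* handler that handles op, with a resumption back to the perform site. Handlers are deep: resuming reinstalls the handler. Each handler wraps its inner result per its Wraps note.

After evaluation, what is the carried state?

Answer: 1

Evaluation trace:
get @ H0 ⇒ 1
get @ H0 ⇒ 1
put(1) @ H0 ⇒ s:=1
H0 returns (0, 1)
H1 returns ((0, 1), ())
= ((0, 1), ())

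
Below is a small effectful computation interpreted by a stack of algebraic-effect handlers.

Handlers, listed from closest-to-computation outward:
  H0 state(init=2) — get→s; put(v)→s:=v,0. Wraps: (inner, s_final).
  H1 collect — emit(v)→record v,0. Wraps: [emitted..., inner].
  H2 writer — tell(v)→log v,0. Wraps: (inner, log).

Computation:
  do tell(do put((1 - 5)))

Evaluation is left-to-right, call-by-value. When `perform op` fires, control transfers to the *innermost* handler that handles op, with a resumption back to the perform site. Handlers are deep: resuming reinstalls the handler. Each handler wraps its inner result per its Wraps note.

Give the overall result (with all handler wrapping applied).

Answer: ([(0, -4)], (0))

Working:
put(-4) @ H0 ⇒ s:=-4
tell(0) @ H2 ⇒ log+=0
H0 returns (0, -4)
H1 returns [(0, -4)]
H2 returns ([(0, -4)], (0))
= ([(0, -4)], (0))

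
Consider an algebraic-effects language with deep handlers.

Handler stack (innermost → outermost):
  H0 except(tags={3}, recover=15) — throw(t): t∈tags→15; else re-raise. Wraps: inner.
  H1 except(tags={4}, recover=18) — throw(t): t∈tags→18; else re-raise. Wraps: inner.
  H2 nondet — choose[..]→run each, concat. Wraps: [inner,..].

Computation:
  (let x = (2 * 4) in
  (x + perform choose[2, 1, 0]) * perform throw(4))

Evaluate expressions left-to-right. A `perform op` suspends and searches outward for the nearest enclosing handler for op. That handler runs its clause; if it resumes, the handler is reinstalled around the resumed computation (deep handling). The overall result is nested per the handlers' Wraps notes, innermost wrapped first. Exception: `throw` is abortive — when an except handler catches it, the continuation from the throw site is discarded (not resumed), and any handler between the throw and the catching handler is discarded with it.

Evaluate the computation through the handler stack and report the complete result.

Answer: [18, 18, 18]

Step-by-step:
choose[2, 1, 0] @ H2
  branch[0] choose=2:
    throw(4) @ H0 re-raised
    throw(4) @ H1 caught ⇒ 18
    H2 returns [18]
  branch[1] choose=1:
    throw(4) @ H0 re-raised
    throw(4) @ H1 caught ⇒ 18
    H2 returns [18]
  branch[2] choose=0:
    throw(4) @ H0 re-raised
    throw(4) @ H1 caught ⇒ 18
    H2 returns [18]
= [18, 18, 18]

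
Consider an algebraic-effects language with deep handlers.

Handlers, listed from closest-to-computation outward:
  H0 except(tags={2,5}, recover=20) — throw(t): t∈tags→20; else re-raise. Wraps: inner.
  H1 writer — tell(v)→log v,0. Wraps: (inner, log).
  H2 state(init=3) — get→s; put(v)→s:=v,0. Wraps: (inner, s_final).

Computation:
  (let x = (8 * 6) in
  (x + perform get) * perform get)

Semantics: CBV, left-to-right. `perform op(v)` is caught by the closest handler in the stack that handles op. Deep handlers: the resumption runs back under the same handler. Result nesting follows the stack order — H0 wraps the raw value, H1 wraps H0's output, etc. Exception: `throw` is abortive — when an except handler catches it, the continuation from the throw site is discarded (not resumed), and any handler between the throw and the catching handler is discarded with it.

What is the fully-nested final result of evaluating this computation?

Answer: ((153, ()), 3)

Step-by-step:
get @ H2 ⇒ 3
get @ H2 ⇒ 3
H0 returns 153
H1 returns (153, ())
H2 returns ((153, ()), 3)
= ((153, ()), 3)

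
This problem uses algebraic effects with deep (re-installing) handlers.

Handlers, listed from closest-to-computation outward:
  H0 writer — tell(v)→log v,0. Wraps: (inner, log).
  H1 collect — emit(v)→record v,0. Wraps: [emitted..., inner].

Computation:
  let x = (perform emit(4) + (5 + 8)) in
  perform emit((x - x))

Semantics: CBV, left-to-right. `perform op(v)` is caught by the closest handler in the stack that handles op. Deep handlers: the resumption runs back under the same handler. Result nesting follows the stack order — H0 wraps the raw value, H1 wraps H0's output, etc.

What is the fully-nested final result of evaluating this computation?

Step-by-step:
emit(4) @ H1 ⇒ out+=4
emit(0) @ H1 ⇒ out+=0
H0 returns (0, ())
H1 returns [4, 0, (0, ())]
= [4, 0, (0, ())]

Answer: [4, 0, (0, ())]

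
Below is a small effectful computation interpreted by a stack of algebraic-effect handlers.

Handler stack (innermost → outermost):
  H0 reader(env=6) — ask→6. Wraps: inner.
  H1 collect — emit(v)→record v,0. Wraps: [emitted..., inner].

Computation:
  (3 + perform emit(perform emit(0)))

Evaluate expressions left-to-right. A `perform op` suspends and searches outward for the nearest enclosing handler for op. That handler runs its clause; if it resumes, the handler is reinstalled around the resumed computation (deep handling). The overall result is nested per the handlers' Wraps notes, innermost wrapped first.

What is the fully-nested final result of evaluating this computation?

Answer: [0, 0, 3]

Working:
emit(0) @ H1 ⇒ out+=0
emit(0) @ H1 ⇒ out+=0
H0 returns 3
H1 returns [0, 0, 3]
= [0, 0, 3]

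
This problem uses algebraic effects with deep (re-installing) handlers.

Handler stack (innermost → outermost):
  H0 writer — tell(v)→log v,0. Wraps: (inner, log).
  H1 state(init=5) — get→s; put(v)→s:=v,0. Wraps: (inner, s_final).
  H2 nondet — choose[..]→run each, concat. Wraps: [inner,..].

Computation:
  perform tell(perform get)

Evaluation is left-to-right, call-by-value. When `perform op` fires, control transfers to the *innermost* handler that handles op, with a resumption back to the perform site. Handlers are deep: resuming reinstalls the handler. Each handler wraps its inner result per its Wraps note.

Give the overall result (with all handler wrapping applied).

Evaluation trace:
get @ H1 ⇒ 5
tell(5) @ H0 ⇒ log+=5
H0 returns (0, (5))
H1 returns ((0, (5)), 5)
H2 returns [((0, (5)), 5)]
= [((0, (5)), 5)]

Answer: [((0, (5)), 5)]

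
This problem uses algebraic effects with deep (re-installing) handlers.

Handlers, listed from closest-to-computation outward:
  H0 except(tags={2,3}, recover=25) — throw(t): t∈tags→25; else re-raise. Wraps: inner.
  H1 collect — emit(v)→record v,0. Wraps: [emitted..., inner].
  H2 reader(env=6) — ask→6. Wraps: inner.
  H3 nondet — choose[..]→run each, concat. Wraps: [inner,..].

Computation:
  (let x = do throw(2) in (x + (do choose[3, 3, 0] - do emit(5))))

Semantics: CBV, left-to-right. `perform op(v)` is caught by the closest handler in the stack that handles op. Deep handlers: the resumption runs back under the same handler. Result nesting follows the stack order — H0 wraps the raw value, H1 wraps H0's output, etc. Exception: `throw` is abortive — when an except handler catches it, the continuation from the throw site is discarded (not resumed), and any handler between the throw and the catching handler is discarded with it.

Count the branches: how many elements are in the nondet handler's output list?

Answer: 1

Step-by-step:
throw(2) @ H0 caught ⇒ 25
H1 returns [25]
H2 returns [25]
H3 returns [[25]]
= [[25]]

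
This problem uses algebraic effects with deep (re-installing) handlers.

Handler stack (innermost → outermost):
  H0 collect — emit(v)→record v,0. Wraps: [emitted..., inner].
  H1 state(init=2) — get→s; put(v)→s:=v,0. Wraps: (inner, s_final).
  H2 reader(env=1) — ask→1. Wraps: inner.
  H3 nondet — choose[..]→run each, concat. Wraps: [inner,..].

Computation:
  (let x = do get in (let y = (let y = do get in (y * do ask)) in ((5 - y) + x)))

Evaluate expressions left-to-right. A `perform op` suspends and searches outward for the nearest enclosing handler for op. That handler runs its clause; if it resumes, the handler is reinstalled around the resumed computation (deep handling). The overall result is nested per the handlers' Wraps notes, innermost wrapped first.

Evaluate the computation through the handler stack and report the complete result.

Answer: [([5], 2)]

Step-by-step:
get @ H1 ⇒ 2
get @ H1 ⇒ 2
ask @ H2 ⇒ 1
H0 returns [5]
H1 returns ([5], 2)
H2 returns ([5], 2)
H3 returns [([5], 2)]
= [([5], 2)]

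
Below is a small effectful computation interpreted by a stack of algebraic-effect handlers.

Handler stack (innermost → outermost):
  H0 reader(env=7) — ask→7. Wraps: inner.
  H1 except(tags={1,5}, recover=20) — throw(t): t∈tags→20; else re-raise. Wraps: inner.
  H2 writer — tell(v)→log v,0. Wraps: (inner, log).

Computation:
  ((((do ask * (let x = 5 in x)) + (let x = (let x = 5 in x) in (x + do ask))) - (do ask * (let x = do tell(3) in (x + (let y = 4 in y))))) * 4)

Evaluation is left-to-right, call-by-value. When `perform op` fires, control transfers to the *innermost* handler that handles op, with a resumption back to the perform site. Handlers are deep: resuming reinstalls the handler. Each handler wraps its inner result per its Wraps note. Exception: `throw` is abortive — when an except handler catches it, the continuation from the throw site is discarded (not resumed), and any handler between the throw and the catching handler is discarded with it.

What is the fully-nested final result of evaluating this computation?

Answer: (76, (3))

Working:
ask @ H0 ⇒ 7
ask @ H0 ⇒ 7
ask @ H0 ⇒ 7
tell(3) @ H2 ⇒ log+=3
H0 returns 76
H1 returns 76
H2 returns (76, (3))
= (76, (3))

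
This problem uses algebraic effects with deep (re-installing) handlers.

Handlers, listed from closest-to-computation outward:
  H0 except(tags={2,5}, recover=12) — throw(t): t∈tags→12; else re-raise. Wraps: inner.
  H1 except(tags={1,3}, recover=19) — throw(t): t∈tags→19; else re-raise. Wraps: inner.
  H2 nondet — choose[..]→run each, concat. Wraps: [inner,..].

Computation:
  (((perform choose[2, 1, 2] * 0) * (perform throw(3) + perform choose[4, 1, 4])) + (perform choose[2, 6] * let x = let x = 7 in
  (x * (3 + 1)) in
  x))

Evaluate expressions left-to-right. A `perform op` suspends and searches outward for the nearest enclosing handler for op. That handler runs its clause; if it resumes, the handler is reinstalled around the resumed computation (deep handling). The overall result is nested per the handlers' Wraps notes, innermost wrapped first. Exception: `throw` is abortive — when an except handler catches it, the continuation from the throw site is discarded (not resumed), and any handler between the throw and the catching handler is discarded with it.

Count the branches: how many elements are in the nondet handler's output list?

Step-by-step:
choose[2, 1, 2] @ H2
  branch[0] choose=2:
    throw(3) @ H0 re-raised
    throw(3) @ H1 caught ⇒ 19
    H2 returns [19]
  branch[1] choose=1:
    throw(3) @ H0 re-raised
    throw(3) @ H1 caught ⇒ 19
    H2 returns [19]
  branch[2] choose=2:
    throw(3) @ H0 re-raised
    throw(3) @ H1 caught ⇒ 19
    H2 returns [19]
= [19, 19, 19]

Answer: 3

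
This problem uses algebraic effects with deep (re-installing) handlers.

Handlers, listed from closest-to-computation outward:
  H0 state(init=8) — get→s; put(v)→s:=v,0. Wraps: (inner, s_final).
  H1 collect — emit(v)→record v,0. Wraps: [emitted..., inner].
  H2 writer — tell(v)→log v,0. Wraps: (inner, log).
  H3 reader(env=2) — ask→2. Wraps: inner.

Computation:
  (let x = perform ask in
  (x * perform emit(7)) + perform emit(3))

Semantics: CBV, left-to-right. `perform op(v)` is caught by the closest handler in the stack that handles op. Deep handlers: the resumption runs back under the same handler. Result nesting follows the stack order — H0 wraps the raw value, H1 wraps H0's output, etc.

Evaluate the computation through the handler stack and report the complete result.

Answer: ([7, 3, (0, 8)], ())

Working:
ask @ H3 ⇒ 2
emit(7) @ H1 ⇒ out+=7
emit(3) @ H1 ⇒ out+=3
H0 returns (0, 8)
H1 returns [7, 3, (0, 8)]
H2 returns ([7, 3, (0, 8)], ())
H3 returns ([7, 3, (0, 8)], ())
= ([7, 3, (0, 8)], ())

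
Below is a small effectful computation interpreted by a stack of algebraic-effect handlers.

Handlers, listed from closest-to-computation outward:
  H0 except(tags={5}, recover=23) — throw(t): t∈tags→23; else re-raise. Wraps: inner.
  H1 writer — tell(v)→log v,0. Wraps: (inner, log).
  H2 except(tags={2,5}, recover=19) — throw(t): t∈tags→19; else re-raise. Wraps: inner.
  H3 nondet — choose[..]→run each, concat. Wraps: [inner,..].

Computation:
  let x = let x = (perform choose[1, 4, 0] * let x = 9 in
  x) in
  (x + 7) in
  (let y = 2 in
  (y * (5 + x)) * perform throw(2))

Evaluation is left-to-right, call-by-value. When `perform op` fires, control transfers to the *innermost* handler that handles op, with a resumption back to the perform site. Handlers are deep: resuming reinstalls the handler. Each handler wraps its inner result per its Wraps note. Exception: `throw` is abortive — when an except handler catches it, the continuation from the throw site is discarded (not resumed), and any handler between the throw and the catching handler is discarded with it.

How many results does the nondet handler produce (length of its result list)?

Answer: 3

Working:
choose[1, 4, 0] @ H3
  branch[0] choose=1:
    throw(2) @ H0 re-raised
    throw(2) @ H2 caught ⇒ 19
    H3 returns [19]
  branch[1] choose=4:
    throw(2) @ H0 re-raised
    throw(2) @ H2 caught ⇒ 19
    H3 returns [19]
  branch[2] choose=0:
    throw(2) @ H0 re-raised
    throw(2) @ H2 caught ⇒ 19
    H3 returns [19]
= [19, 19, 19]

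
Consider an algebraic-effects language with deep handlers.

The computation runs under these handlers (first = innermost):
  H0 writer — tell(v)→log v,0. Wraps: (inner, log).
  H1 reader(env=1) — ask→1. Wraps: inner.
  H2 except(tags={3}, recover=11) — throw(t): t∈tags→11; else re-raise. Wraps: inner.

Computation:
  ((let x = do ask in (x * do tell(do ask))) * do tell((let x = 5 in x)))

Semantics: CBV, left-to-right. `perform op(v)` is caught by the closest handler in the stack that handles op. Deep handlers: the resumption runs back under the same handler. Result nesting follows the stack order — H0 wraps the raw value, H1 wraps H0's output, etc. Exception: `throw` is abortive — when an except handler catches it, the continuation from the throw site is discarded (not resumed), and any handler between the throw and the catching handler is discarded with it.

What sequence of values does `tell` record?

Answer: (1, 5)

Evaluation trace:
ask @ H1 ⇒ 1
ask @ H1 ⇒ 1
tell(1) @ H0 ⇒ log+=1
tell(5) @ H0 ⇒ log+=5
H0 returns (0, (1, 5))
H1 returns (0, (1, 5))
H2 returns (0, (1, 5))
= (0, (1, 5))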